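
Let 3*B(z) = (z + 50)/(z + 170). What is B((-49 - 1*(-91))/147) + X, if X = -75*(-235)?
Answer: 7878419/447 ≈ 17625.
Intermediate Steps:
B(z) = (50 + z)/(3*(170 + z)) (B(z) = ((z + 50)/(z + 170))/3 = ((50 + z)/(170 + z))/3 = (50 + z)/(3*(170 + z)))
X = 17625
B((-49 - 1*(-91))/147) + X = (50 + (-49 - 1*(-91))/147)/(3*(170 + (-49 - 1*(-91))/147)) + 17625 = (50 + (-49 + 91)*(1/147))/(3*(170 + (-49 + 91)*(1/147))) + 17625 = (50 + 42*(1/147))/(3*(170 + 42*(1/147))) + 17625 = (50 + 2/7)/(3*(170 + 2/7)) + 17625 = (⅓)*(352/7)/(1192/7) + 17625 = (⅓)*(7/1192)*(352/7) + 17625 = 44/447 + 17625 = 7878419/447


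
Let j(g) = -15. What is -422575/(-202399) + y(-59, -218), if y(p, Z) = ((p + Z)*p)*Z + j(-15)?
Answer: -721104508236/202399 ≈ -3.5628e+6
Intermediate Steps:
y(p, Z) = -15 + Z*p*(Z + p) (y(p, Z) = ((p + Z)*p)*Z - 15 = ((Z + p)*p)*Z - 15 = (p*(Z + p))*Z - 15 = Z*p*(Z + p) - 15 = -15 + Z*p*(Z + p))
-422575/(-202399) + y(-59, -218) = -422575/(-202399) + (-15 - 218*(-59)**2 - 59*(-218)**2) = -422575*(-1/202399) + (-15 - 218*3481 - 59*47524) = 422575/202399 + (-15 - 758858 - 2803916) = 422575/202399 - 3562789 = -721104508236/202399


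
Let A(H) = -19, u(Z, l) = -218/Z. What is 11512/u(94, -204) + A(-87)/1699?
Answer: -919269807/185191 ≈ -4963.9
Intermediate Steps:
11512/u(94, -204) + A(-87)/1699 = 11512/((-218/94)) - 19/1699 = 11512/((-218*1/94)) - 19*1/1699 = 11512/(-109/47) - 19/1699 = 11512*(-47/109) - 19/1699 = -541064/109 - 19/1699 = -919269807/185191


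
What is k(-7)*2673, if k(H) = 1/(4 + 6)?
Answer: 2673/10 ≈ 267.30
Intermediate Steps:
k(H) = ⅒ (k(H) = 1/10 = ⅒)
k(-7)*2673 = (⅒)*2673 = 2673/10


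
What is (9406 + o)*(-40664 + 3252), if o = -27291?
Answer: 669113620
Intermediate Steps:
(9406 + o)*(-40664 + 3252) = (9406 - 27291)*(-40664 + 3252) = -17885*(-37412) = 669113620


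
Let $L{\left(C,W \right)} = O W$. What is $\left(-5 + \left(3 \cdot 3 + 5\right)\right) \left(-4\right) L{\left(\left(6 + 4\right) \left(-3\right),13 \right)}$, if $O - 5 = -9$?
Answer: $1872$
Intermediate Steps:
$O = -4$ ($O = 5 - 9 = -4$)
$L{\left(C,W \right)} = - 4 W$
$\left(-5 + \left(3 \cdot 3 + 5\right)\right) \left(-4\right) L{\left(\left(6 + 4\right) \left(-3\right),13 \right)} = \left(-5 + \left(3 \cdot 3 + 5\right)\right) \left(-4\right) \left(\left(-4\right) 13\right) = \left(-5 + \left(9 + 5\right)\right) \left(-4\right) \left(-52\right) = \left(-5 + 14\right) \left(-4\right) \left(-52\right) = 9 \left(-4\right) \left(-52\right) = \left(-36\right) \left(-52\right) = 1872$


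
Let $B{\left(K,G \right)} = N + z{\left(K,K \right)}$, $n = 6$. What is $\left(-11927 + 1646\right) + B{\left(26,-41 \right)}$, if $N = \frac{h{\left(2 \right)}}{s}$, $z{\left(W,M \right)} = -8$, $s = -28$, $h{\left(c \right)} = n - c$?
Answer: $- \frac{72024}{7} \approx -10289.0$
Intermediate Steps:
$h{\left(c \right)} = 6 - c$
$N = - \frac{1}{7}$ ($N = \frac{6 - 2}{-28} = \left(6 - 2\right) \left(- \frac{1}{28}\right) = 4 \left(- \frac{1}{28}\right) = - \frac{1}{7} \approx -0.14286$)
$B{\left(K,G \right)} = - \frac{57}{7}$ ($B{\left(K,G \right)} = - \frac{1}{7} - 8 = - \frac{57}{7}$)
$\left(-11927 + 1646\right) + B{\left(26,-41 \right)} = \left(-11927 + 1646\right) - \frac{57}{7} = -10281 - \frac{57}{7} = - \frac{72024}{7}$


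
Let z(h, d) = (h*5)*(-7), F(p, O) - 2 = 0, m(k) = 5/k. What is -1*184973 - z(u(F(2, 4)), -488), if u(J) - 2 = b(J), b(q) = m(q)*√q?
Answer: -184903 + 175*√2/2 ≈ -1.8478e+5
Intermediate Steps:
F(p, O) = 2 (F(p, O) = 2 + 0 = 2)
b(q) = 5/√q (b(q) = (5/q)*√q = 5/√q)
u(J) = 2 + 5/√J
z(h, d) = -35*h (z(h, d) = (5*h)*(-7) = -35*h)
-1*184973 - z(u(F(2, 4)), -488) = -1*184973 - (-35)*(2 + 5/√2) = -184973 - (-35)*(2 + 5*(√2/2)) = -184973 - (-35)*(2 + 5*√2/2) = -184973 - (-70 - 175*√2/2) = -184973 + (70 + 175*√2/2) = -184903 + 175*√2/2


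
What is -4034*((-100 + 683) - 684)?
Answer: 407434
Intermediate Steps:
-4034*((-100 + 683) - 684) = -4034*(583 - 684) = -4034*(-101) = 407434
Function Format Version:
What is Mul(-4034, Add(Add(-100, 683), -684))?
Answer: 407434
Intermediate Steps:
Mul(-4034, Add(Add(-100, 683), -684)) = Mul(-4034, Add(583, -684)) = Mul(-4034, -101) = 407434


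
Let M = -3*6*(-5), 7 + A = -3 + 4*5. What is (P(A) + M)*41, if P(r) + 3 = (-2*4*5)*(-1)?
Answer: 5207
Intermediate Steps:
A = 10 (A = -7 + (-3 + 4*5) = -7 + (-3 + 20) = -7 + 17 = 10)
P(r) = 37 (P(r) = -3 + (-2*4*5)*(-1) = -3 - 8*5*(-1) = -3 - 40*(-1) = -3 + 40 = 37)
M = 90 (M = -18*(-5) = 90)
(P(A) + M)*41 = (37 + 90)*41 = 127*41 = 5207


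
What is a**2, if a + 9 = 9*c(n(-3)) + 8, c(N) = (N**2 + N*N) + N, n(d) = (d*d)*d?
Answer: 165842884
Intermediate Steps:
n(d) = d**3 (n(d) = d**2*d = d**3)
c(N) = N + 2*N**2 (c(N) = (N**2 + N**2) + N = 2*N**2 + N = N + 2*N**2)
a = 12878 (a = -9 + (9*((-3)**3*(1 + 2*(-3)**3)) + 8) = -9 + (9*(-27*(1 + 2*(-27))) + 8) = -9 + (9*(-27*(1 - 54)) + 8) = -9 + (9*(-27*(-53)) + 8) = -9 + (9*1431 + 8) = -9 + (12879 + 8) = -9 + 12887 = 12878)
a**2 = 12878**2 = 165842884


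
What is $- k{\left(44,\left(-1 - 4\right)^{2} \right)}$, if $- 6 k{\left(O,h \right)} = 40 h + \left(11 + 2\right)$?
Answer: $\frac{1013}{6} \approx 168.83$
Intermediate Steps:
$k{\left(O,h \right)} = - \frac{13}{6} - \frac{20 h}{3}$ ($k{\left(O,h \right)} = - \frac{40 h + \left(11 + 2\right)}{6} = - \frac{40 h + 13}{6} = - \frac{13 + 40 h}{6} = - \frac{13}{6} - \frac{20 h}{3}$)
$- k{\left(44,\left(-1 - 4\right)^{2} \right)} = - (- \frac{13}{6} - \frac{20 \left(-1 - 4\right)^{2}}{3}) = - (- \frac{13}{6} - \frac{20 \left(-5\right)^{2}}{3}) = - (- \frac{13}{6} - \frac{500}{3}) = \left(-1\right) \left(- \frac{1013}{6}\right) = \frac{1013}{6}$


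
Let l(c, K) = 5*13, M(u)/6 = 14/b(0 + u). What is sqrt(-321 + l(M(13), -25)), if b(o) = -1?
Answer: 16*I ≈ 16.0*I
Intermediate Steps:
M(u) = -84 (M(u) = 6*(14/(-1)) = 6*(14*(-1)) = 6*(-14) = -84)
l(c, K) = 65
sqrt(-321 + l(M(13), -25)) = sqrt(-321 + 65) = sqrt(-256) = 16*I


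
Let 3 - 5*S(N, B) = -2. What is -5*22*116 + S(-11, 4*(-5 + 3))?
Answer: -12759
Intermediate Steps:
S(N, B) = 1 (S(N, B) = ⅗ - ⅕*(-2) = ⅗ + ⅖ = 1)
-5*22*116 + S(-11, 4*(-5 + 3)) = -5*22*116 + 1 = -110*116 + 1 = -12760 + 1 = -12759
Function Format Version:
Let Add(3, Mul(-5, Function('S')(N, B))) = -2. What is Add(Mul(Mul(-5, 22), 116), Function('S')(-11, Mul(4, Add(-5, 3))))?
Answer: -12759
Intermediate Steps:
Function('S')(N, B) = 1 (Function('S')(N, B) = Add(Rational(3, 5), Mul(Rational(-1, 5), -2)) = Add(Rational(3, 5), Rational(2, 5)) = 1)
Add(Mul(Mul(-5, 22), 116), Function('S')(-11, Mul(4, Add(-5, 3)))) = Add(Mul(Mul(-5, 22), 116), 1) = Add(Mul(-110, 116), 1) = Add(-12760, 1) = -12759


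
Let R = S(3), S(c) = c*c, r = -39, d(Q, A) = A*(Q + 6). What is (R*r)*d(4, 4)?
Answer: -14040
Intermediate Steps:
d(Q, A) = A*(6 + Q)
S(c) = c**2
R = 9 (R = 3**2 = 9)
(R*r)*d(4, 4) = (9*(-39))*(4*(6 + 4)) = -1404*10 = -351*40 = -14040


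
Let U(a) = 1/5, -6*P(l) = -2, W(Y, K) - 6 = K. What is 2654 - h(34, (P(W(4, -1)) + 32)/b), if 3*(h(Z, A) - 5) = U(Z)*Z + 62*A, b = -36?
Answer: 2158889/810 ≈ 2665.3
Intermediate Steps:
W(Y, K) = 6 + K
P(l) = 1/3 (P(l) = -1/6*(-2) = 1/3)
U(a) = 1/5
h(Z, A) = 5 + Z/15 + 62*A/3 (h(Z, A) = 5 + (Z/5 + 62*A)/3 = 5 + (62*A + Z/5)/3 = 5 + (Z/15 + 62*A/3) = 5 + Z/15 + 62*A/3)
2654 - h(34, (P(W(4, -1)) + 32)/b) = 2654 - (5 + (1/15)*34 + 62*((1/3 + 32)/(-36))/3) = 2654 - (5 + 34/15 + 62*((97/3)*(-1/36))/3) = 2654 - (5 + 34/15 + (62/3)*(-97/108)) = 2654 - (5 + 34/15 - 3007/162) = 2654 - 1*(-9149/810) = 2654 + 9149/810 = 2158889/810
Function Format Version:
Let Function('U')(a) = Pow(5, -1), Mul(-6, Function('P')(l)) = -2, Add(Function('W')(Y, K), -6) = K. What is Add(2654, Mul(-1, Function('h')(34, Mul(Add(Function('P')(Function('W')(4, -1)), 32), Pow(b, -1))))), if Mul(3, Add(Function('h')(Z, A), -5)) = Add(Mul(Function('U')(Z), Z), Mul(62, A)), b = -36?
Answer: Rational(2158889, 810) ≈ 2665.3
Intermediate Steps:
Function('W')(Y, K) = Add(6, K)
Function('P')(l) = Rational(1, 3) (Function('P')(l) = Mul(Rational(-1, 6), -2) = Rational(1, 3))
Function('U')(a) = Rational(1, 5)
Function('h')(Z, A) = Add(5, Mul(Rational(1, 15), Z), Mul(Rational(62, 3), A)) (Function('h')(Z, A) = Add(5, Mul(Rational(1, 3), Add(Mul(Rational(1, 5), Z), Mul(62, A)))) = Add(5, Mul(Rational(1, 3), Add(Mul(62, A), Mul(Rational(1, 5), Z)))) = Add(5, Add(Mul(Rational(1, 15), Z), Mul(Rational(62, 3), A))) = Add(5, Mul(Rational(1, 15), Z), Mul(Rational(62, 3), A)))
Add(2654, Mul(-1, Function('h')(34, Mul(Add(Function('P')(Function('W')(4, -1)), 32), Pow(b, -1))))) = Add(2654, Mul(-1, Add(5, Mul(Rational(1, 15), 34), Mul(Rational(62, 3), Mul(Add(Rational(1, 3), 32), Pow(-36, -1)))))) = Add(2654, Mul(-1, Add(5, Rational(34, 15), Mul(Rational(62, 3), Mul(Rational(97, 3), Rational(-1, 36)))))) = Add(2654, Mul(-1, Add(5, Rational(34, 15), Mul(Rational(62, 3), Rational(-97, 108))))) = Add(2654, Mul(-1, Add(5, Rational(34, 15), Rational(-3007, 162)))) = Add(2654, Mul(-1, Rational(-9149, 810))) = Add(2654, Rational(9149, 810)) = Rational(2158889, 810)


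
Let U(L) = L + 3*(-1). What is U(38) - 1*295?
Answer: -260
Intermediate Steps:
U(L) = -3 + L (U(L) = L - 3 = -3 + L)
U(38) - 1*295 = (-3 + 38) - 1*295 = 35 - 295 = -260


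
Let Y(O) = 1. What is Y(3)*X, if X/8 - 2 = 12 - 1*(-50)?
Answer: 512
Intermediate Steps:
X = 512 (X = 16 + 8*(12 - 1*(-50)) = 16 + 8*(12 + 50) = 16 + 8*62 = 16 + 496 = 512)
Y(3)*X = 1*512 = 512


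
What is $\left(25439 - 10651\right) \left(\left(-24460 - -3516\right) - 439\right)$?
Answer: $-316211804$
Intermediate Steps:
$\left(25439 - 10651\right) \left(\left(-24460 - -3516\right) - 439\right) = 14788 \left(\left(-24460 + 3516\right) - 439\right) = 14788 \left(-20944 - 439\right) = 14788 \left(-21383\right) = -316211804$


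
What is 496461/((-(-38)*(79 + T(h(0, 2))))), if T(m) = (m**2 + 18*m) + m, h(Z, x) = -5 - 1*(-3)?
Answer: 165487/570 ≈ 290.33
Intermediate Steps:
h(Z, x) = -2 (h(Z, x) = -5 + 3 = -2)
T(m) = m**2 + 19*m
496461/((-(-38)*(79 + T(h(0, 2))))) = 496461/((-(-38)*(79 - 2*(19 - 2)))) = 496461/((-(-38)*(79 - 2*17))) = 496461/((-(-38)*(79 - 34))) = 496461/((-(-38)*45)) = 496461/((-1*(-1710))) = 496461/1710 = 496461*(1/1710) = 165487/570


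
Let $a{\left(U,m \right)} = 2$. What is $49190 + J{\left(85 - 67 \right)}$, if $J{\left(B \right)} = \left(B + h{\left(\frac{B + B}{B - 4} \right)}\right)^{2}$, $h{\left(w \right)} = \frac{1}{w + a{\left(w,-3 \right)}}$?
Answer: $\frac{50710449}{1024} \approx 49522.0$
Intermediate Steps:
$h{\left(w \right)} = \frac{1}{2 + w}$ ($h{\left(w \right)} = \frac{1}{w + 2} = \frac{1}{2 + w}$)
$J{\left(B \right)} = \left(B + \frac{1}{2 + \frac{2 B}{-4 + B}}\right)^{2}$ ($J{\left(B \right)} = \left(B + \frac{1}{2 + \frac{B + B}{B - 4}}\right)^{2} = \left(B + \frac{1}{2 + \frac{2 B}{-4 + B}}\right)^{2}$)
$49190 + J{\left(85 - 67 \right)} = 49190 + \frac{\left(-4 + \left(85 - 67\right) + 4 \left(85 - 67\right) \left(-2 + \left(85 - 67\right)\right)\right)^{2}}{16 \left(-2 + \left(85 - 67\right)\right)^{2}} = 49190 + \frac{\left(-4 + 18 + 4 \cdot 18 \left(-2 + 18\right)\right)^{2}}{16 \left(-2 + 18\right)^{2}} = 49190 + \frac{\left(-4 + 18 + 4 \cdot 18 \cdot 16\right)^{2}}{16 \cdot 256} = 49190 + \frac{1}{16} \cdot \frac{1}{256} \left(-4 + 18 + 1152\right)^{2} = 49190 + \frac{1}{16} \cdot \frac{1}{256} \cdot 1166^{2} = 49190 + \frac{1}{16} \cdot \frac{1}{256} \cdot 1359556 = 49190 + \frac{339889}{1024} = \frac{50710449}{1024}$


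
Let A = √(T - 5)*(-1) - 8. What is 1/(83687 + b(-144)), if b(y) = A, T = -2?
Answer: 83679/7002175048 + I*√7/7002175048 ≈ 1.195e-5 + 3.7785e-10*I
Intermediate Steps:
A = -8 - I*√7 (A = √(-2 - 5)*(-1) - 8 = √(-7)*(-1) - 8 = (I*√7)*(-1) - 8 = -I*√7 - 8 = -8 - I*√7 ≈ -8.0 - 2.6458*I)
b(y) = -8 - I*√7
1/(83687 + b(-144)) = 1/(83687 + (-8 - I*√7)) = 1/(83679 - I*√7)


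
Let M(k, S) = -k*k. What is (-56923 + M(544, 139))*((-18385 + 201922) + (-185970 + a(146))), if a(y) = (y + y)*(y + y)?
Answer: -29227663829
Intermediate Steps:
M(k, S) = -k**2
a(y) = 4*y**2 (a(y) = (2*y)*(2*y) = 4*y**2)
(-56923 + M(544, 139))*((-18385 + 201922) + (-185970 + a(146))) = (-56923 - 1*544**2)*((-18385 + 201922) + (-185970 + 4*146**2)) = (-56923 - 1*295936)*(183537 + (-185970 + 4*21316)) = (-56923 - 295936)*(183537 + (-185970 + 85264)) = -352859*(183537 - 100706) = -352859*82831 = -29227663829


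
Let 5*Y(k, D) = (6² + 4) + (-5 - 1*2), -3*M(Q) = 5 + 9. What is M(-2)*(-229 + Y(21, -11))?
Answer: 15568/15 ≈ 1037.9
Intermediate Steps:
M(Q) = -14/3 (M(Q) = -(5 + 9)/3 = -⅓*14 = -14/3)
Y(k, D) = 33/5 (Y(k, D) = ((6² + 4) + (-5 - 1*2))/5 = ((36 + 4) + (-5 - 2))/5 = (40 - 7)/5 = (⅕)*33 = 33/5)
M(-2)*(-229 + Y(21, -11)) = -14*(-229 + 33/5)/3 = -14/3*(-1112/5) = 15568/15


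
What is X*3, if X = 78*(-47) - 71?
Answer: -11211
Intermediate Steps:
X = -3737 (X = -3666 - 71 = -3737)
X*3 = -3737*3 = -11211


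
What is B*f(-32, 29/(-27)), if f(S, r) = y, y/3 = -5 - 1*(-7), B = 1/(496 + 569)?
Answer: 2/355 ≈ 0.0056338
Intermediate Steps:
B = 1/1065 ≈ 0.00093897
y = 6 (y = 3*(-5 - 1*(-7)) = 3*(-5 + 7) = 3*2 = 6)
f(S, r) = 6
B*f(-32, 29/(-27)) = (1/1065)*6 = 2/355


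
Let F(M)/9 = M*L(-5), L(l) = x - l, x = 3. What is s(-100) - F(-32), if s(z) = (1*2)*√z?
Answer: 2304 + 20*I ≈ 2304.0 + 20.0*I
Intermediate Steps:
L(l) = 3 - l
F(M) = 72*M (F(M) = 9*(M*(3 - 1*(-5))) = 9*(M*(3 + 5)) = 9*(M*8) = 9*(8*M) = 72*M)
s(z) = 2*√z
s(-100) - F(-32) = 2*√(-100) - 72*(-32) = 2*(10*I) - 1*(-2304) = 20*I + 2304 = 2304 + 20*I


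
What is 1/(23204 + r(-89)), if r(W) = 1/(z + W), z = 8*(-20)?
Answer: 249/5777795 ≈ 4.3096e-5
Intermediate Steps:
z = -160
r(W) = 1/(-160 + W)
1/(23204 + r(-89)) = 1/(23204 + 1/(-160 - 89)) = 1/(23204 + 1/(-249)) = 1/(23204 - 1/249) = 1/(5777795/249) = 249/5777795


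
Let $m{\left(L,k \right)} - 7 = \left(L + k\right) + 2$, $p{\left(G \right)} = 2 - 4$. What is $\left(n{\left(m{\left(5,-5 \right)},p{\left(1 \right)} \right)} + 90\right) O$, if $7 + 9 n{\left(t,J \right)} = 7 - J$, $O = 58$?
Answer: $\frac{47096}{9} \approx 5232.9$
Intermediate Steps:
$p{\left(G \right)} = -2$ ($p{\left(G \right)} = 2 - 4 = -2$)
$m{\left(L,k \right)} = 9 + L + k$ ($m{\left(L,k \right)} = 7 + \left(\left(L + k\right) + 2\right) = 7 + \left(2 + L + k\right) = 9 + L + k$)
$n{\left(t,J \right)} = - \frac{J}{9}$ ($n{\left(t,J \right)} = - \frac{7}{9} + \frac{7 - J}{9} = - \frac{7}{9} - \left(- \frac{7}{9} + \frac{J}{9}\right) = - \frac{J}{9}$)
$\left(n{\left(m{\left(5,-5 \right)},p{\left(1 \right)} \right)} + 90\right) O = \left(\left(- \frac{1}{9}\right) \left(-2\right) + 90\right) 58 = \left(\frac{2}{9} + 90\right) 58 = \frac{812}{9} \cdot 58 = \frac{47096}{9}$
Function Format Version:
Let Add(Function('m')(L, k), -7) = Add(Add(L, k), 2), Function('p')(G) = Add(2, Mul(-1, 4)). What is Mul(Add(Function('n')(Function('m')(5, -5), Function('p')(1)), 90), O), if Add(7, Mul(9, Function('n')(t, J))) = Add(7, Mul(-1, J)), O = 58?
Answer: Rational(47096, 9) ≈ 5232.9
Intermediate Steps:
Function('p')(G) = -2 (Function('p')(G) = Add(2, -4) = -2)
Function('m')(L, k) = Add(9, L, k) (Function('m')(L, k) = Add(7, Add(Add(L, k), 2)) = Add(7, Add(2, L, k)) = Add(9, L, k))
Function('n')(t, J) = Mul(Rational(-1, 9), J) (Function('n')(t, J) = Add(Rational(-7, 9), Mul(Rational(1, 9), Add(7, Mul(-1, J)))) = Add(Rational(-7, 9), Add(Rational(7, 9), Mul(Rational(-1, 9), J))) = Mul(Rational(-1, 9), J))
Mul(Add(Function('n')(Function('m')(5, -5), Function('p')(1)), 90), O) = Mul(Add(Mul(Rational(-1, 9), -2), 90), 58) = Mul(Add(Rational(2, 9), 90), 58) = Mul(Rational(812, 9), 58) = Rational(47096, 9)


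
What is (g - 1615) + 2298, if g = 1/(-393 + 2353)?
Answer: 1338681/1960 ≈ 683.00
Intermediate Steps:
g = 1/1960 ≈ 0.00051020
(g - 1615) + 2298 = (1/1960 - 1615) + 2298 = -3165399/1960 + 2298 = 1338681/1960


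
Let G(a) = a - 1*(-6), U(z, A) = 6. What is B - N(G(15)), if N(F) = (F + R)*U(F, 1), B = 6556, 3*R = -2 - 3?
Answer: 6440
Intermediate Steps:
R = -5/3 (R = (-2 - 3)/3 = (⅓)*(-5) = -5/3 ≈ -1.6667)
G(a) = 6 + a (G(a) = a + 6 = 6 + a)
N(F) = -10 + 6*F (N(F) = (F - 5/3)*6 = (-5/3 + F)*6 = -10 + 6*F)
B - N(G(15)) = 6556 - (-10 + 6*(6 + 15)) = 6556 - (-10 + 6*21) = 6556 - (-10 + 126) = 6556 - 1*116 = 6556 - 116 = 6440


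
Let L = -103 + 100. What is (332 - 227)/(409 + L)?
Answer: 15/58 ≈ 0.25862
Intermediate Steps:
L = -3
(332 - 227)/(409 + L) = (332 - 227)/(409 - 3) = 105/406 = 105*(1/406) = 15/58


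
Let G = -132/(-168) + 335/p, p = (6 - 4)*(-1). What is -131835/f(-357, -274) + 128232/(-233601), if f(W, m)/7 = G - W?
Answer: -3440843651/34572948 ≈ -99.524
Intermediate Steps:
p = -2 (p = 2*(-1) = -2)
G = -1167/7 (G = -132/(-168) + 335/(-2) = -132*(-1/168) + 335*(-½) = 11/14 - 335/2 = -1167/7 ≈ -166.71)
f(W, m) = -1167 - 7*W (f(W, m) = 7*(-1167/7 - W) = -1167 - 7*W)
-131835/f(-357, -274) + 128232/(-233601) = -131835/(-1167 - 7*(-357)) + 128232/(-233601) = -131835/(-1167 + 2499) + 128232*(-1/233601) = -131835/1332 - 42744/77867 = -131835*1/1332 - 42744/77867 = -43945/444 - 42744/77867 = -3440843651/34572948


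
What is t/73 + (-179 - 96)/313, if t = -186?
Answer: -78293/22849 ≈ -3.4265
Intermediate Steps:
t/73 + (-179 - 96)/313 = -186/73 + (-179 - 96)/313 = -186*1/73 - 275*1/313 = -186/73 - 275/313 = -78293/22849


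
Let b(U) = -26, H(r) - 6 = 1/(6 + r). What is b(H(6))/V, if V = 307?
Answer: -26/307 ≈ -0.084691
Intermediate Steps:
H(r) = 6 + 1/(6 + r)
b(H(6))/V = -26/307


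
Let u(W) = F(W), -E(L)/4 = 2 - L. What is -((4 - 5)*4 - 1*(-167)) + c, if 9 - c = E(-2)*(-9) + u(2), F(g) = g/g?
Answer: -299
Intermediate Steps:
E(L) = -8 + 4*L (E(L) = -4*(2 - L) = -8 + 4*L)
F(g) = 1
u(W) = 1
c = -136 (c = 9 - ((-8 + 4*(-2))*(-9) + 1) = 9 - ((-8 - 8)*(-9) + 1) = 9 - (-16*(-9) + 1) = 9 - (144 + 1) = 9 - 1*145 = 9 - 145 = -136)
-((4 - 5)*4 - 1*(-167)) + c = -((4 - 5)*4 - 1*(-167)) - 136 = -(-1*4 + 167) - 136 = -(-4 + 167) - 136 = -1*163 - 136 = -163 - 136 = -299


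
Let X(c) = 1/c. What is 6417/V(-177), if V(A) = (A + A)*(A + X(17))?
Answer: 36363/354944 ≈ 0.10245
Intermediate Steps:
X(c) = 1/c
V(A) = 2*A*(1/17 + A) (V(A) = (A + A)*(A + 1/17) = (2*A)*(A + 1/17) = (2*A)*(1/17 + A) = 2*A*(1/17 + A))
6417/V(-177) = 6417/(((2/17)*(-177)*(1 + 17*(-177)))) = 6417/(((2/17)*(-177)*(1 - 3009))) = 6417/(((2/17)*(-177)*(-3008))) = 6417/(1064832/17) = 6417*(17/1064832) = 36363/354944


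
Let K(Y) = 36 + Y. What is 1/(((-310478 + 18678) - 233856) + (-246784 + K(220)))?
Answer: -1/772184 ≈ -1.2950e-6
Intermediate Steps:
1/(((-310478 + 18678) - 233856) + (-246784 + K(220))) = 1/(((-310478 + 18678) - 233856) + (-246784 + (36 + 220))) = 1/((-291800 - 233856) + (-246784 + 256)) = 1/(-525656 - 246528) = 1/(-772184) = -1/772184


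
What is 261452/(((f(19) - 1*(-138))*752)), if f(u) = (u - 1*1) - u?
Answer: 65363/25756 ≈ 2.5378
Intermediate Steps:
f(u) = -1 (f(u) = (u - 1) - u = (-1 + u) - u = -1)
261452/(((f(19) - 1*(-138))*752)) = 261452/(((-1 - 1*(-138))*752)) = 261452/(((-1 + 138)*752)) = 261452/((137*752)) = 261452/103024 = 261452*(1/103024) = 65363/25756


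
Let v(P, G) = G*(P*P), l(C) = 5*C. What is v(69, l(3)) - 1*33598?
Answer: 37817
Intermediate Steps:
v(P, G) = G*P²
v(69, l(3)) - 1*33598 = (5*3)*69² - 1*33598 = 15*4761 - 33598 = 71415 - 33598 = 37817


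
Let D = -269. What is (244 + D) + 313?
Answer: 288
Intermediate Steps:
(244 + D) + 313 = (244 - 269) + 313 = -25 + 313 = 288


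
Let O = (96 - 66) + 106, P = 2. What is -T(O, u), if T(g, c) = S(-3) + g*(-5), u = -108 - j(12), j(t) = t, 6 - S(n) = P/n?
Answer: 2020/3 ≈ 673.33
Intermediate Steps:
S(n) = 6 - 2/n
u = -120 (u = -108 - 1*12 = -108 - 12 = -120)
O = 136 (O = 30 + 106 = 136)
T(g, c) = 20/3 - 5*g (T(g, c) = (6 - 2/(-3)) + g*(-5) = (6 - 2*(-⅓)) - 5*g = (6 + ⅔) - 5*g = 20/3 - 5*g)
-T(O, u) = -(20/3 - 5*136) = -(20/3 - 680) = -1*(-2020/3) = 2020/3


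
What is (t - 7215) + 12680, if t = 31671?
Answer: 37136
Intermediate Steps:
(t - 7215) + 12680 = (31671 - 7215) + 12680 = 24456 + 12680 = 37136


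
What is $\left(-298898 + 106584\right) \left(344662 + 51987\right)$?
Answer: $-76281155786$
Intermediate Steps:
$\left(-298898 + 106584\right) \left(344662 + 51987\right) = \left(-192314\right) 396649 = -76281155786$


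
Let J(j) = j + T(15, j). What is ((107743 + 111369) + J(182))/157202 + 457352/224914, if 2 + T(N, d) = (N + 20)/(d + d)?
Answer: 3151681302077/919280196328 ≈ 3.4284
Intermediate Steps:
T(N, d) = -2 + (20 + N)/(2*d) (T(N, d) = -2 + (N + 20)/(d + d) = -2 + (20 + N)/((2*d)) = -2 + (20 + N)*(1/(2*d)) = -2 + (20 + N)/(2*d))
J(j) = j + (35 - 4*j)/(2*j) (J(j) = j + (20 + 15 - 4*j)/(2*j) = j + (35 - 4*j)/(2*j))
((107743 + 111369) + J(182))/157202 + 457352/224914 = ((107743 + 111369) + (-2 + 182 + (35/2)/182))/157202 + 457352/224914 = (219112 + (-2 + 182 + (35/2)*(1/182)))*(1/157202) + 457352*(1/224914) = (219112 + (-2 + 182 + 5/52))*(1/157202) + 228676/112457 = (219112 + 9365/52)*(1/157202) + 228676/112457 = (11403189/52)*(1/157202) + 228676/112457 = 11403189/8174504 + 228676/112457 = 3151681302077/919280196328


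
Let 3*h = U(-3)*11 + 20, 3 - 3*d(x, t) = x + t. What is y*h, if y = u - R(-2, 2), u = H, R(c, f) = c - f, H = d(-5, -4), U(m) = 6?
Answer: 688/3 ≈ 229.33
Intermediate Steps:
d(x, t) = 1 - t/3 - x/3 (d(x, t) = 1 - (x + t)/3 = 1 - (t + x)/3 = 1 + (-t/3 - x/3) = 1 - t/3 - x/3)
H = 4 (H = 1 - ⅓*(-4) - ⅓*(-5) = 1 + 4/3 + 5/3 = 4)
u = 4
h = 86/3 (h = (6*11 + 20)/3 = (66 + 20)/3 = (⅓)*86 = 86/3 ≈ 28.667)
y = 8 (y = 4 - (-2 - 1*2) = 4 - (-2 - 2) = 4 - 1*(-4) = 4 + 4 = 8)
y*h = 8*(86/3) = 688/3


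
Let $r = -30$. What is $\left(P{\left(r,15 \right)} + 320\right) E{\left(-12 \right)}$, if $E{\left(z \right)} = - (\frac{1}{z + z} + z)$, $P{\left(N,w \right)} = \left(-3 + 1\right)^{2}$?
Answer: $\frac{7803}{2} \approx 3901.5$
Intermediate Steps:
$P{\left(N,w \right)} = 4$ ($P{\left(N,w \right)} = \left(-2\right)^{2} = 4$)
$E{\left(z \right)} = - z - \frac{1}{2 z}$ ($E{\left(z \right)} = - (\frac{1}{2 z} + z) = - (z + \frac{1}{2 z}) = - z - \frac{1}{2 z}$)
$\left(P{\left(r,15 \right)} + 320\right) E{\left(-12 \right)} = \left(4 + 320\right) \left(\left(-1\right) \left(-12\right) - \frac{1}{2 \left(-12\right)}\right) = 324 \left(12 - - \frac{1}{24}\right) = 324 \left(12 + \frac{1}{24}\right) = 324 \cdot \frac{289}{24} = \frac{7803}{2}$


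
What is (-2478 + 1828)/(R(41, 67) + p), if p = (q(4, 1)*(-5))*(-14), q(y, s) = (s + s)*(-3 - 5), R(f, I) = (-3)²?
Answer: 650/1111 ≈ 0.58506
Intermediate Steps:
R(f, I) = 9
q(y, s) = -16*s (q(y, s) = (2*s)*(-8) = -16*s)
p = -1120 (p = (-16*1*(-5))*(-14) = -16*(-5)*(-14) = 80*(-14) = -1120)
(-2478 + 1828)/(R(41, 67) + p) = (-2478 + 1828)/(9 - 1120) = -650/(-1111) = -650*(-1/1111) = 650/1111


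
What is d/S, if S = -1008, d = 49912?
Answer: -6239/126 ≈ -49.516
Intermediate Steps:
d/S = 49912/(-1008) = 49912*(-1/1008) = -6239/126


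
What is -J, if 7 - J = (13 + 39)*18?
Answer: 929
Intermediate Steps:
J = -929 (J = 7 - (13 + 39)*18 = 7 - 52*18 = 7 - 1*936 = 7 - 936 = -929)
-J = -1*(-929) = 929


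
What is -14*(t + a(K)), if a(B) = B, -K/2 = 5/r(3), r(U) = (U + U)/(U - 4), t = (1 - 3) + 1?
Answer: -28/3 ≈ -9.3333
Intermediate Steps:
t = -1 (t = -2 + 1 = -1)
r(U) = 2*U/(-4 + U) (r(U) = (2*U)/(-4 + U) = 2*U/(-4 + U))
K = 5/3 (K = -10/(2*3/(-4 + 3)) = -10/(2*3/(-1)) = -10/(2*3*(-1)) = -10/(-6) = -10*(-1)/6 = -2*(-⅚) = 5/3 ≈ 1.6667)
-14*(t + a(K)) = -14*(-1 + 5/3) = -14*⅔ = -28/3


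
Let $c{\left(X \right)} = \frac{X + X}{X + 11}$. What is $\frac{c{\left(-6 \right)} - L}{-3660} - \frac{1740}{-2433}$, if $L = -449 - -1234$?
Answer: $\frac{13806907}{14841300} \approx 0.9303$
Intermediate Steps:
$L = 785$ ($L = -449 + 1234 = 785$)
$c{\left(X \right)} = \frac{2 X}{11 + X}$
$\frac{c{\left(-6 \right)} - L}{-3660} - \frac{1740}{-2433} = \frac{2 \left(-6\right) \frac{1}{11 - 6} - 785}{-3660} - \frac{1740}{-2433} = \left(2 \left(-6\right) \frac{1}{5} - 785\right) \left(- \frac{1}{3660}\right) - - \frac{580}{811} = \left(2 \left(-6\right) \frac{1}{5} - 785\right) \left(- \frac{1}{3660}\right) + \frac{580}{811} = \left(- \frac{12}{5} - 785\right) \left(- \frac{1}{3660}\right) + \frac{580}{811} = \left(- \frac{3937}{5}\right) \left(- \frac{1}{3660}\right) + \frac{580}{811} = \frac{3937}{18300} + \frac{580}{811} = \frac{13806907}{14841300}$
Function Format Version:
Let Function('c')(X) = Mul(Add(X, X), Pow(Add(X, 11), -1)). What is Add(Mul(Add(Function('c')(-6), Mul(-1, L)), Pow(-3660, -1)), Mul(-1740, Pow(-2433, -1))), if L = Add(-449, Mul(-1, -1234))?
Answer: Rational(13806907, 14841300) ≈ 0.93030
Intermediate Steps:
L = 785 (L = Add(-449, 1234) = 785)
Function('c')(X) = Mul(2, X, Pow(Add(11, X), -1)) (Function('c')(X) = Mul(Mul(2, X), Pow(Add(11, X), -1)) = Mul(2, X, Pow(Add(11, X), -1)))
Add(Mul(Add(Function('c')(-6), Mul(-1, L)), Pow(-3660, -1)), Mul(-1740, Pow(-2433, -1))) = Add(Mul(Add(Mul(2, -6, Pow(Add(11, -6), -1)), Mul(-1, 785)), Pow(-3660, -1)), Mul(-1740, Pow(-2433, -1))) = Add(Mul(Add(Mul(2, -6, Pow(5, -1)), -785), Rational(-1, 3660)), Mul(-1740, Rational(-1, 2433))) = Add(Mul(Add(Mul(2, -6, Rational(1, 5)), -785), Rational(-1, 3660)), Rational(580, 811)) = Add(Mul(Add(Rational(-12, 5), -785), Rational(-1, 3660)), Rational(580, 811)) = Add(Mul(Rational(-3937, 5), Rational(-1, 3660)), Rational(580, 811)) = Add(Rational(3937, 18300), Rational(580, 811)) = Rational(13806907, 14841300)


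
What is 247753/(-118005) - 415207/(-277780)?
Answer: -208677119/345046620 ≈ -0.60478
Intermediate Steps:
247753/(-118005) - 415207/(-277780) = 247753*(-1/118005) - 415207*(-1/277780) = -247753/118005 + 21853/14620 = -208677119/345046620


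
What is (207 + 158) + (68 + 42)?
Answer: 475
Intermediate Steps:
(207 + 158) + (68 + 42) = 365 + 110 = 475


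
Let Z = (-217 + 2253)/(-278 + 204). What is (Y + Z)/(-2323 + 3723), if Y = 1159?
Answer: 8373/10360 ≈ 0.80820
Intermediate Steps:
Z = -1018/37 (Z = 2036/(-74) = 2036*(-1/74) = -1018/37 ≈ -27.514)
(Y + Z)/(-2323 + 3723) = (1159 - 1018/37)/(-2323 + 3723) = (41865/37)/1400 = (41865/37)*(1/1400) = 8373/10360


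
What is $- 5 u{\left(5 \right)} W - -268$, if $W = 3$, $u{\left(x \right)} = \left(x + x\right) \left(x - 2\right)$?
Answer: $-182$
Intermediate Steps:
$u{\left(x \right)} = 2 x \left(-2 + x\right)$
$- 5 u{\left(5 \right)} W - -268 = - 5 \cdot 2 \cdot 5 \left(-2 + 5\right) 3 - -268 = - 5 \cdot 2 \cdot 5 \cdot 3 \cdot 3 + 268 = \left(-5\right) 30 \cdot 3 + 268 = \left(-150\right) 3 + 268 = -450 + 268 = -182$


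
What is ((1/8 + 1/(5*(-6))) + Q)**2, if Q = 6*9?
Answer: 42133081/14400 ≈ 2925.9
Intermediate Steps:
Q = 54
((1/8 + 1/(5*(-6))) + Q)**2 = ((1/8 + 1/(5*(-6))) + 54)**2 = ((1*(1/8) + (1/5)*(-1/6)) + 54)**2 = ((1/8 - 1/30) + 54)**2 = (11/120 + 54)**2 = (6491/120)**2 = 42133081/14400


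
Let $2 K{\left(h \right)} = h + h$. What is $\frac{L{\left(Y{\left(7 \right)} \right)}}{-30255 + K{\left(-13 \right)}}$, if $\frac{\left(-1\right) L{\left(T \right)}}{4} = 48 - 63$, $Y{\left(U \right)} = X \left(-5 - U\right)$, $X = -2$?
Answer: $- \frac{15}{7567} \approx -0.0019823$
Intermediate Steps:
$Y{\left(U \right)} = 10 + 2 U$ ($Y{\left(U \right)} = - 2 \left(-5 - U\right) = 10 + 2 U$)
$K{\left(h \right)} = h$ ($K{\left(h \right)} = \frac{h + h}{2} = \frac{2 h}{2} = h$)
$L{\left(T \right)} = 60$ ($L{\left(T \right)} = - 4 \left(48 - 63\right) = \left(-4\right) \left(-15\right) = 60$)
$\frac{L{\left(Y{\left(7 \right)} \right)}}{-30255 + K{\left(-13 \right)}} = \frac{60}{-30255 - 13} = \frac{60}{-30268} = 60 \left(- \frac{1}{30268}\right) = - \frac{15}{7567}$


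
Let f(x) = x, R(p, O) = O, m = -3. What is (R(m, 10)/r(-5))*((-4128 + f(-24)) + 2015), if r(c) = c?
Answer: 4274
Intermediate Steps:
(R(m, 10)/r(-5))*((-4128 + f(-24)) + 2015) = (10/(-5))*((-4128 - 24) + 2015) = (10*(-⅕))*(-4152 + 2015) = -2*(-2137) = 4274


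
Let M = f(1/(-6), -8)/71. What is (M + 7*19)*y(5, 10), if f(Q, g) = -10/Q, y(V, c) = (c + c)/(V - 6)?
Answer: -190060/71 ≈ -2676.9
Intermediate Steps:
y(V, c) = 2*c/(-6 + V) (y(V, c) = (2*c)/(-6 + V) = 2*c/(-6 + V))
M = 60/71 (M = -10/(1/(-6))/71 = -10/(-⅙)*(1/71) = -10*(-6)*(1/71) = 60*(1/71) = 60/71 ≈ 0.84507)
(M + 7*19)*y(5, 10) = (60/71 + 7*19)*(2*10/(-6 + 5)) = (60/71 + 133)*(2*10/(-1)) = 9503*(2*10*(-1))/71 = (9503/71)*(-20) = -190060/71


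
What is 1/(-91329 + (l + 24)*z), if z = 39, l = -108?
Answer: -1/94605 ≈ -1.0570e-5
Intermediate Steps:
1/(-91329 + (l + 24)*z) = 1/(-91329 + (-108 + 24)*39) = 1/(-91329 - 84*39) = 1/(-91329 - 3276) = 1/(-94605) = -1/94605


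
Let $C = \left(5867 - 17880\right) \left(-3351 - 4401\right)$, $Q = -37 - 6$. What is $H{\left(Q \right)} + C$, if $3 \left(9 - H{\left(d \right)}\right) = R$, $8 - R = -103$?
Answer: $93124748$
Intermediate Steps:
$R = 111$ ($R = 8 - -103 = 8 + 103 = 111$)
$Q = -43$ ($Q = -37 - 6 = -43$)
$H{\left(d \right)} = -28$ ($H{\left(d \right)} = 9 - 37 = -28$)
$C = 93124776$ ($C = \left(5867 - 17880\right) \left(-7752\right) = \left(-12013\right) \left(-7752\right) = 93124776$)
$H{\left(Q \right)} + C = -28 + 93124776 = 93124748$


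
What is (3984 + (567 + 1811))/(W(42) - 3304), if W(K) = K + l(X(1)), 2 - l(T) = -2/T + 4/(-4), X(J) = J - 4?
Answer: -19086/9779 ≈ -1.9517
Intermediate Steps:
X(J) = -4 + J
l(T) = 3 + 2/T (l(T) = 2 - (-2/T + 4/(-4)) = 2 - (-2/T + 4*(-¼)) = 2 - (-2/T - 1) = 2 - (-1 - 2/T) = 2 + (1 + 2/T) = 3 + 2/T)
W(K) = 7/3 + K (W(K) = K + (3 + 2/(-4 + 1)) = K + (3 + 2/(-3)) = K + (3 + 2*(-⅓)) = K + (3 - ⅔) = K + 7/3 = 7/3 + K)
(3984 + (567 + 1811))/(W(42) - 3304) = (3984 + (567 + 1811))/((7/3 + 42) - 3304) = (3984 + 2378)/(133/3 - 3304) = 6362/(-9779/3) = 6362*(-3/9779) = -19086/9779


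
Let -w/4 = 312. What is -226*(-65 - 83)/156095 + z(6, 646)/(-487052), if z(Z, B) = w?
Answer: 4121430464/19006595485 ≈ 0.21684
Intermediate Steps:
w = -1248 (w = -4*312 = -1248)
z(Z, B) = -1248
-226*(-65 - 83)/156095 + z(6, 646)/(-487052) = -226*(-65 - 83)/156095 - 1248/(-487052) = -226*(-148)*(1/156095) - 1248*(-1/487052) = 33448*(1/156095) + 312/121763 = 33448/156095 + 312/121763 = 4121430464/19006595485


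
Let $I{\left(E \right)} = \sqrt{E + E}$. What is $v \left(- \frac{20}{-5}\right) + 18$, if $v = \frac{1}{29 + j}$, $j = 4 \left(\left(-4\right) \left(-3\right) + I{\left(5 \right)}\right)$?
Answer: $\frac{104150}{5769} - \frac{16 \sqrt{10}}{5769} \approx 18.045$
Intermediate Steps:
$I{\left(E \right)} = \sqrt{2} \sqrt{E}$ ($I{\left(E \right)} = \sqrt{2 E} = \sqrt{2} \sqrt{E}$)
$j = 48 + 4 \sqrt{10}$ ($j = 4 \left(\left(-4\right) \left(-3\right) + \sqrt{2} \sqrt{5}\right) = 4 \left(12 + \sqrt{10}\right) = 48 + 4 \sqrt{10} \approx 60.649$)
$v = \frac{1}{77 + 4 \sqrt{10}}$ ($v = \frac{1}{29 + \left(48 + 4 \sqrt{10}\right)} = \frac{1}{77 + 4 \sqrt{10}} \approx 0.011155$)
$v \left(- \frac{20}{-5}\right) + 18 = \left(\frac{77}{5769} - \frac{4 \sqrt{10}}{5769}\right) \left(- \frac{20}{-5}\right) + 18 = \left(\frac{77}{5769} - \frac{4 \sqrt{10}}{5769}\right) \left(\left(-20\right) \left(- \frac{1}{5}\right)\right) + 18 = \left(\frac{77}{5769} - \frac{4 \sqrt{10}}{5769}\right) 4 + 18 = \left(\frac{308}{5769} - \frac{16 \sqrt{10}}{5769}\right) + 18 = \frac{104150}{5769} - \frac{16 \sqrt{10}}{5769}$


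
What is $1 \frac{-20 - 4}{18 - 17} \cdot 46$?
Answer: $-1104$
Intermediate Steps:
$1 \frac{-20 - 4}{18 - 17} \cdot 46 = 1 \left(- \frac{24}{1}\right) 46 = 1 \left(\left(-24\right) 1\right) 46 = 1 \left(-24\right) 46 = \left(-24\right) 46 = -1104$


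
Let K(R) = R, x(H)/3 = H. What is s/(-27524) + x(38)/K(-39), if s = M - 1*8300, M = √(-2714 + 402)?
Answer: -234503/89453 - 17*I*√2/13762 ≈ -2.6215 - 0.001747*I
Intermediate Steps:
x(H) = 3*H
M = 34*I*√2 (M = √(-2312) = 34*I*√2 ≈ 48.083*I)
s = -8300 + 34*I*√2 (s = 34*I*√2 - 1*8300 = 34*I*√2 - 8300 = -8300 + 34*I*√2 ≈ -8300.0 + 48.083*I)
s/(-27524) + x(38)/K(-39) = (-8300 + 34*I*√2)/(-27524) + (3*38)/(-39) = (-8300 + 34*I*√2)*(-1/27524) + 114*(-1/39) = (2075/6881 - 17*I*√2/13762) - 38/13 = -234503/89453 - 17*I*√2/13762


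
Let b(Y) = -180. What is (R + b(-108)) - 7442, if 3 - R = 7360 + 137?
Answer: -15116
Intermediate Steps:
R = -7494 (R = 3 - (7360 + 137) = 3 - 1*7497 = 3 - 7497 = -7494)
(R + b(-108)) - 7442 = (-7494 - 180) - 7442 = -7674 - 7442 = -15116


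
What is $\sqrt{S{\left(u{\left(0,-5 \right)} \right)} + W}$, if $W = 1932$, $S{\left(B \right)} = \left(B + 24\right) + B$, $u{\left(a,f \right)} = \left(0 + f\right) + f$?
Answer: $44$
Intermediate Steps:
$u{\left(a,f \right)} = 2 f$ ($u{\left(a,f \right)} = f + f = 2 f$)
$S{\left(B \right)} = 24 + 2 B$ ($S{\left(B \right)} = \left(24 + B\right) + B = 24 + 2 B$)
$\sqrt{S{\left(u{\left(0,-5 \right)} \right)} + W} = \sqrt{\left(24 + 2 \cdot 2 \left(-5\right)\right) + 1932} = \sqrt{\left(24 + 2 \left(-10\right)\right) + 1932} = \sqrt{\left(24 - 20\right) + 1932} = \sqrt{4 + 1932} = \sqrt{1936} = 44$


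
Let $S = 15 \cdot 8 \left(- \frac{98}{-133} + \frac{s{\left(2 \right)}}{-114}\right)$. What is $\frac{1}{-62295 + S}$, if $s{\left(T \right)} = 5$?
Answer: $- \frac{19}{1182025} \approx -1.6074 \cdot 10^{-5}$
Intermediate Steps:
$S = \frac{1580}{19}$ ($S = 15 \cdot 8 \left(- \frac{98}{-133} + \frac{5}{-114}\right) = 120 \left(\left(-98\right) \left(- \frac{1}{133}\right) + 5 \left(- \frac{1}{114}\right)\right) = 120 \left(\frac{14}{19} - \frac{5}{114}\right) = 120 \cdot \frac{79}{114} = \frac{1580}{19} \approx 83.158$)
$\frac{1}{-62295 + S} = \frac{1}{-62295 + \frac{1580}{19}} = \frac{1}{- \frac{1182025}{19}} = - \frac{19}{1182025}$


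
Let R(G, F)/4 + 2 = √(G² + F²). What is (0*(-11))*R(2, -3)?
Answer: 0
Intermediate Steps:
R(G, F) = -8 + 4*√(F² + G²) (R(G, F) = -8 + 4*√(G² + F²) = -8 + 4*√(F² + G²))
(0*(-11))*R(2, -3) = (0*(-11))*(-8 + 4*√((-3)² + 2²)) = 0*(-8 + 4*√(9 + 4)) = 0*(-8 + 4*√13) = 0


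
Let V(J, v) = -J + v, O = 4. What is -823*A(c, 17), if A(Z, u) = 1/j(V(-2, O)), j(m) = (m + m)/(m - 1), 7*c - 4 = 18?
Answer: -4115/12 ≈ -342.92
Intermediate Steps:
c = 22/7 (c = 4/7 + (1/7)*18 = 4/7 + 18/7 = 22/7 ≈ 3.1429)
V(J, v) = v - J
j(m) = 2*m/(-1 + m) (j(m) = (2*m)/(-1 + m) = 2*m/(-1 + m))
A(Z, u) = 5/12 (A(Z, u) = 1/(2*(4 - 1*(-2))/(-1 + (4 - 1*(-2)))) = 1/(2*(4 + 2)/(-1 + (4 + 2))) = 1/(2*6/(-1 + 6)) = 1/(2*6/5) = 1/(2*6*(1/5)) = 1/(12/5) = 5/12)
-823*A(c, 17) = -823*5/12 = -4115/12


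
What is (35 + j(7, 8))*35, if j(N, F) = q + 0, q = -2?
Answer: 1155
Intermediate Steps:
j(N, F) = -2 (j(N, F) = -2 + 0 = -2)
(35 + j(7, 8))*35 = (35 - 2)*35 = 33*35 = 1155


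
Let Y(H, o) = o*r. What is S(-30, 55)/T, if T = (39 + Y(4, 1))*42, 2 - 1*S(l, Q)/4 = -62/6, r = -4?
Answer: 74/2205 ≈ 0.033560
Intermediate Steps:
S(l, Q) = 148/3 (S(l, Q) = 8 - (-248)/6 = 8 - 4*(-31/3) = 8 + 124/3 = 148/3)
Y(H, o) = -4*o (Y(H, o) = o*(-4) = -4*o)
T = 1470 (T = (39 - 4*1)*42 = (39 - 4)*42 = 35*42 = 1470)
S(-30, 55)/T = (148/3)/1470 = (148/3)*(1/1470) = 74/2205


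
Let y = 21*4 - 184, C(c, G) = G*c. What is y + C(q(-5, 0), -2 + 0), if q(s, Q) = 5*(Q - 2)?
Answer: -80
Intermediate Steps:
q(s, Q) = -10 + 5*Q (q(s, Q) = 5*(-2 + Q) = -10 + 5*Q)
y = -100 (y = 84 - 184 = -100)
y + C(q(-5, 0), -2 + 0) = -100 + (-2 + 0)*(-10 + 5*0) = -100 - 2*(-10 + 0) = -100 - 2*(-10) = -100 + 20 = -80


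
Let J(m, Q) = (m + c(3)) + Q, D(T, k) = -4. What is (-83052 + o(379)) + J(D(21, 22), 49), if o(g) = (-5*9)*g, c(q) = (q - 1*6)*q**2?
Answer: -100089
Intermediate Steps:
c(q) = q**2*(-6 + q) (c(q) = (q - 6)*q**2 = (-6 + q)*q**2 = q**2*(-6 + q))
o(g) = -45*g
J(m, Q) = -27 + Q + m (J(m, Q) = (m + 3**2*(-6 + 3)) + Q = (m + 9*(-3)) + Q = (m - 27) + Q = (-27 + m) + Q = -27 + Q + m)
(-83052 + o(379)) + J(D(21, 22), 49) = (-83052 - 45*379) + (-27 + 49 - 4) = (-83052 - 17055) + 18 = -100107 + 18 = -100089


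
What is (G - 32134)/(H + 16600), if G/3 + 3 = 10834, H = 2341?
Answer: 359/18941 ≈ 0.018954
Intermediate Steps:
G = 32493 (G = -9 + 3*10834 = -9 + 32502 = 32493)
(G - 32134)/(H + 16600) = (32493 - 32134)/(2341 + 16600) = 359/18941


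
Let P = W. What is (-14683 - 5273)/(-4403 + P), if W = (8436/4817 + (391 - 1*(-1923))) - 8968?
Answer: 96128052/53253133 ≈ 1.8051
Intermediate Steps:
W = -32043882/4817 (W = (8436*(1/4817) + (391 + 1923)) - 8968 = (8436/4817 + 2314) - 8968 = 11154974/4817 - 8968 = -32043882/4817 ≈ -6652.3)
P = -32043882/4817 ≈ -6652.3
(-14683 - 5273)/(-4403 + P) = (-14683 - 5273)/(-4403 - 32043882/4817) = -19956/(-53253133/4817) = -19956*(-4817/53253133) = 96128052/53253133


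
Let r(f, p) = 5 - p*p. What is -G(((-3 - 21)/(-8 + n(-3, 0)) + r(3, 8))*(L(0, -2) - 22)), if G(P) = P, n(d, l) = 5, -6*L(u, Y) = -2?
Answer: -1105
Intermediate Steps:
L(u, Y) = ⅓ (L(u, Y) = -⅙*(-2) = ⅓)
r(f, p) = 5 - p²
-G(((-3 - 21)/(-8 + n(-3, 0)) + r(3, 8))*(L(0, -2) - 22)) = -((-3 - 21)/(-8 + 5) + (5 - 1*8²))*(⅓ - 22) = -(-24/(-3) + (5 - 1*64))*(-65)/3 = -(-24*(-⅓) + (5 - 64))*(-65)/3 = -(8 - 59)*(-65)/3 = -(-51)*(-65)/3 = -1*1105 = -1105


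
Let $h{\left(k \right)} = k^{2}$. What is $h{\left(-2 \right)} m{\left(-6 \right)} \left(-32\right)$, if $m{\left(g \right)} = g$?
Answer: $768$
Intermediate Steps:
$h{\left(-2 \right)} m{\left(-6 \right)} \left(-32\right) = \left(-2\right)^{2} \left(-6\right) \left(-32\right) = 4 \left(-6\right) \left(-32\right) = \left(-24\right) \left(-32\right) = 768$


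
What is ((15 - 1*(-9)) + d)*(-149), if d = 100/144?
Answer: -132461/36 ≈ -3679.5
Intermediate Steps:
d = 25/36 (d = 100*(1/144) = 25/36 ≈ 0.69444)
((15 - 1*(-9)) + d)*(-149) = ((15 - 1*(-9)) + 25/36)*(-149) = ((15 + 9) + 25/36)*(-149) = (24 + 25/36)*(-149) = (889/36)*(-149) = -132461/36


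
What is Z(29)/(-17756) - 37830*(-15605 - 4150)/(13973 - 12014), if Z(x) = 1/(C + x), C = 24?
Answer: 234429967066747/614517404 ≈ 3.8149e+5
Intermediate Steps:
Z(x) = 1/(24 + x)
Z(29)/(-17756) - 37830*(-15605 - 4150)/(13973 - 12014) = 1/((24 + 29)*(-17756)) - 37830*(-15605 - 4150)/(13973 - 12014) = -1/17756/53 - 37830/(1959/(-19755)) = (1/53)*(-1/17756) - 37830/(1959*(-1/19755)) = -1/941068 - 37830/(-653/6585) = -1/941068 - 37830*(-6585/653) = -1/941068 + 249110550/653 = 234429967066747/614517404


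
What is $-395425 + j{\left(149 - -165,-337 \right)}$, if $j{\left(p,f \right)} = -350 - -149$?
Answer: $-395626$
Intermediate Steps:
$j{\left(p,f \right)} = -201$ ($j{\left(p,f \right)} = -350 + 149 = -201$)
$-395425 + j{\left(149 - -165,-337 \right)} = -395425 - 201 = -395626$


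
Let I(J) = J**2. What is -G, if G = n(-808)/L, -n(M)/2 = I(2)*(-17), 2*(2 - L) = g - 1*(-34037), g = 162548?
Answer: 272/196581 ≈ 0.0013837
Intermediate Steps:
L = -196581/2 (L = 2 - (162548 - 1*(-34037))/2 = 2 - (162548 + 34037)/2 = 2 - 1/2*196585 = 2 - 196585/2 = -196581/2 ≈ -98291.)
n(M) = 136 (n(M) = -2*2**2*(-17) = -8*(-17) = -2*(-68) = 136)
G = -272/196581 (G = 136/(-196581/2) = 136*(-2/196581) = -272/196581 ≈ -0.0013837)
-G = -1*(-272/196581) = 272/196581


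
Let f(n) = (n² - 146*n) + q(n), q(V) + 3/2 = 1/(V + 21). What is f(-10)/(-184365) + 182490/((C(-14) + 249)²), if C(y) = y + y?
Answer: 43441776803/11652974190 ≈ 3.7280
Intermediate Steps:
C(y) = 2*y
q(V) = -3/2 + 1/(21 + V) (q(V) = -3/2 + 1/(V + 21) = -3/2 + 1/(21 + V))
f(n) = n² - 146*n + (-61 - 3*n)/(2*(21 + n)) (f(n) = (n² - 146*n) + (-61 - 3*n)/(2*(21 + n)) = n² - 146*n + (-61 - 3*n)/(2*(21 + n)))
f(-10)/(-184365) + 182490/((C(-14) + 249)²) = ((-61 - 3*(-10) + 2*(-10)*(-146 - 10)*(21 - 10))/(2*(21 - 10)))/(-184365) + 182490/((2*(-14) + 249)²) = ((½)*(-61 + 30 + 2*(-10)*(-156)*11)/11)*(-1/184365) + 182490/((-28 + 249)²) = ((½)*(1/11)*(-61 + 30 + 34320))*(-1/184365) + 182490/(221²) = ((½)*(1/11)*34289)*(-1/184365) + 182490/48841 = (34289/22)*(-1/184365) + 182490*(1/48841) = -2017/238590 + 182490/48841 = 43441776803/11652974190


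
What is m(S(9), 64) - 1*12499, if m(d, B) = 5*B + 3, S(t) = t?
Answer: -12176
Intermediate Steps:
m(d, B) = 3 + 5*B
m(S(9), 64) - 1*12499 = (3 + 5*64) - 1*12499 = (3 + 320) - 12499 = 323 - 12499 = -12176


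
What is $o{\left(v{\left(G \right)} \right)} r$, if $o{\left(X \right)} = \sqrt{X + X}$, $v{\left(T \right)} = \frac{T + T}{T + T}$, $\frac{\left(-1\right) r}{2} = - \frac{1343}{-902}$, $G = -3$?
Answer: $- \frac{1343 \sqrt{2}}{451} \approx -4.2113$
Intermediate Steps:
$r = - \frac{1343}{451}$ ($r = - 2 \left(- \frac{1343}{-902}\right) = - 2 \left(\left(-1343\right) \left(- \frac{1}{902}\right)\right) = \left(-2\right) \frac{1343}{902} = - \frac{1343}{451} \approx -2.9778$)
$v{\left(T \right)} = 1$ ($v{\left(T \right)} = \frac{2 T}{2 T} = 2 T \frac{1}{2 T} = 1$)
$o{\left(X \right)} = \sqrt{2} \sqrt{X}$ ($o{\left(X \right)} = \sqrt{2 X} = \sqrt{2} \sqrt{X}$)
$o{\left(v{\left(G \right)} \right)} r = \sqrt{2} \sqrt{1} \left(- \frac{1343}{451}\right) = \sqrt{2} \cdot 1 \left(- \frac{1343}{451}\right) = \sqrt{2} \left(- \frac{1343}{451}\right) = - \frac{1343 \sqrt{2}}{451}$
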